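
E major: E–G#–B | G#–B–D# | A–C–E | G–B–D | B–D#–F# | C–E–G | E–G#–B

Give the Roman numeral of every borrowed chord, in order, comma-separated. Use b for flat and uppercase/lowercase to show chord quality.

iv, bIII, bVI

In E major the diatonic chords are E, F#m, G#m, A, B, C#m, D#dim. E–G#–B = E, G#–B–D# = G#m and B–D#–F# = B are all diatonic. A–C–E doesn't fit — on degree 4 E major would have A (IV). Am is the degree-4 chord of E minor, so it is the borrowed iv. But G–B–D is foreign: the diatonic iii on degree 3 is G#m, whereas G comes from E minor. It is labeled bIII. C–E–G doesn't fit — on degree 6 E major would have C#m (vi). C is the degree-6 chord of E minor, so it is the borrowed bVI.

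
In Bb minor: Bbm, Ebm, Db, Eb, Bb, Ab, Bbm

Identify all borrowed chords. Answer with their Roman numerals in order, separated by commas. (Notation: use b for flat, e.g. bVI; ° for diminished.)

The diatonic triads in Bb minor (with V from harmonic minor) are Bbm, Cdim, Db, Ebm, F, Gb, Ab. Bbm, Ebm, Db and Ab are all diatonic. Eb (Eb–G–Bb) doesn't fit — on degree 4 Bb minor would have Ebm (iv). Eb is the degree-4 chord of Bb major, so it is the borrowed IV. Bb (Bb–D–F) doesn't fit — on degree 1 Bb minor would have Bbm (i). Bb is the degree-1 chord of Bb major, so it is the borrowed I.

IV, I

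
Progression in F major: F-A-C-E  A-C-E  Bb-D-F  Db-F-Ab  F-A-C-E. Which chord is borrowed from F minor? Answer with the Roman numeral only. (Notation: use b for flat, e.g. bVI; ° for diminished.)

bVI

The diatonic triads in F major are F, Gm, Am, Bb, C, Dm, Edim. F–A–C–E = Fmaj7, A–C–E = Am and Bb–D–F = Bb are all diatonic. Db–F–Ab doesn't fit — on degree 6 F major would have Dm (vi). Db is the degree-6 chord of F minor, so it is the borrowed bVI.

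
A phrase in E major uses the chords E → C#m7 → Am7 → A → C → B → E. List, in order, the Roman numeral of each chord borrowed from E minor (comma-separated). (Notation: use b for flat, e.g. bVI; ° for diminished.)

iv7, bVI

The diatonic triads in E major are E, F#m, G#m, A, B, C#m, D#dim. E, C#m7, A and B all belong to that set. Am7 (A–C–E–G) doesn't fit — on degree 4 E major would have A (IV). Am7 is the degree-4 chord of E minor, so it is the borrowed iv7. But C (C–E–G) is foreign: the diatonic vi on degree 6 is C#m, whereas C comes from E minor. It is labeled bVI.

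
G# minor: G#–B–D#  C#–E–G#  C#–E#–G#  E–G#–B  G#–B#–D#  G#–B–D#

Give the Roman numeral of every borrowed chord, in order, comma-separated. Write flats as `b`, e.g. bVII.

The diatonic triads in G# minor (with V from harmonic minor) are G#m, A#dim, B, C#m, D#, E, F#. G#–B–D# = G#m, C#–E–G# = C#m and E–G#–B = E are all diatonic. C#–E#–G# doesn't fit — on degree 4 G# minor would have C#m (iv). C# is the degree-4 chord of G# major, so it is the borrowed IV. But G#–B#–D# is foreign: the diatonic i on degree 1 is G#m, whereas G# comes from G# major. It is labeled I.

IV, I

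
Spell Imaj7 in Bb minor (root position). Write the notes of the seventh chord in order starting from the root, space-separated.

Imaj7 is built on scale degree 1, which is Bb in both Bb minor and its parallel. Stacking thirds in Bb major on Bb gives Bb–D–F–A.

Bb D F A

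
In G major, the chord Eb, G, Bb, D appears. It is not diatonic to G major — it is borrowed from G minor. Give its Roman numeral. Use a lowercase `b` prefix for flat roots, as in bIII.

bVImaj7

In G major scale degree 6 is E; Eb is its lowered form, from G minor. Diatonically G major has Em (vi) on that degree; Eb–G–Bb–D is instead the major-seventh chord native to G minor, so it takes the label bVImaj7.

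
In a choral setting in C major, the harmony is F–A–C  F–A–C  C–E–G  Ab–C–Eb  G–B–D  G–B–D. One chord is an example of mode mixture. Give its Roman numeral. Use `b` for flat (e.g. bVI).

The diatonic triads in C major are C, Dm, Em, F, G, Am, Bdim. Of the given chords, F–A–C = F, C–E–G = C and G–B–D = G are diatonic. Ab–C–Eb is not: scale degree 6 in C major carries Am (vi). In C minor the chord on that degree is Ab, so here it functions as bVI, borrowed from the parallel minor.

bVI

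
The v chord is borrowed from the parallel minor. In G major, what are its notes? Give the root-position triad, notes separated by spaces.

The root, D, is scale degree 5 — the same note in G major and G minor; only the chord quality changes. Building the minor chord from the parallel minor on D: D–F–A.

D F A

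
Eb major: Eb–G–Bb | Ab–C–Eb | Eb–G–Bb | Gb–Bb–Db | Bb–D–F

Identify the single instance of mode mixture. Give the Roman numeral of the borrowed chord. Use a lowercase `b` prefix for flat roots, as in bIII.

bIII

In Eb major the diatonic chords are Eb, Fm, Gm, Ab, Bb, Cm, Ddim. Eb–G–Bb = Eb, Ab–C–Eb = Ab and Bb–D–F = Bb are all diatonic. Gb–Bb–Db is not: scale degree 3 in Eb major carries Gm (iii). In Eb minor the chord on that degree is Gb, so here it functions as bIII, borrowed from the parallel minor.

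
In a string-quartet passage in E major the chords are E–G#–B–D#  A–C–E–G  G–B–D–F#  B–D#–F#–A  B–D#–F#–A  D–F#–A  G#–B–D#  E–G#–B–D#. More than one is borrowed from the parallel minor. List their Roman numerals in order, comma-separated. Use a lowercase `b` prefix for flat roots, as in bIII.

iv7, bIIImaj7, bVII

In E major the diatonic chords are E, F#m, G#m, A, B, C#m, D#dim. E–G#–B–D# = Emaj7, B–D#–F#–A = B7 and G#–B–D# = G#m are all diatonic. A–C–E–G is not: scale degree 4 in E major carries A (IV). In E minor the chord on that degree is Am7, so here it functions as iv7, borrowed from the parallel minor. But G–B–D–F# is foreign: the diatonic iii on degree 3 is G#m, whereas Gmaj7 comes from E minor. It is labeled bIIImaj7. D–F#–A is not: scale degree 7 in E major carries D#dim (vii°). In E minor the chord on that degree is D, so here it functions as bVII, borrowed from the parallel minor.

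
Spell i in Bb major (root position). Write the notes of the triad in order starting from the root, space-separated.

The root, Bb, is scale degree 1 — the same note in Bb major and Bb minor; only the chord quality changes. Stacking thirds in Bb minor on Bb gives Bb–Db–F.

Bb Db F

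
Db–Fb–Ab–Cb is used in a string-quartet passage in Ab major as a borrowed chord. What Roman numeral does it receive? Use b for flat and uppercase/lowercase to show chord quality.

The root Db is the diatonic 4th degree of Ab major; the borrowing shows in the chord quality. Db–Fb–Ab–Cb is a minor-seventh chord — the form found in Ab minor, not the diatonic IV (Db). Borrowed into Ab major it is written iv7.

iv7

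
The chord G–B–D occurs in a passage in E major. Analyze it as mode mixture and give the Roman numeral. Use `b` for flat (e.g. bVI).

In E major scale degree 3 is G#; G is its lowered form, from E minor. The diatonic chord on degree 3 would be G#m (iii), but G–B–D is the major chord from E minor. As a borrowed chord it is labeled bIII.

bIII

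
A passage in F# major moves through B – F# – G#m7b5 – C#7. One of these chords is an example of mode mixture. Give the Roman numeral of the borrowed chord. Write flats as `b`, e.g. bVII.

iiø7

In F# major the diatonic chords are F#, G#m, A#m, B, C#, D#m, E#dim. B, F# and C#7 all belong to that set. G#m7b5 (G#–B–D–F#) is not: scale degree 2 in F# major carries G#m (ii). In F# minor the chord on that degree is G#m7b5, so here it functions as iiø7, borrowed from the parallel minor.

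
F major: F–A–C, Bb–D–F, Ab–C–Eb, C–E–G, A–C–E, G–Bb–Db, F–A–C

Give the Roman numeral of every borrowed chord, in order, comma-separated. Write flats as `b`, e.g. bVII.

The diatonic triads in F major are F, Gm, Am, Bb, C, Dm, Edim. Of the given chords, F–A–C = F, Bb–D–F = Bb, C–E–G = C and A–C–E = Am are diatonic. Ab–C–Eb is not: scale degree 3 in F major carries Am (iii). In F minor the chord on that degree is Ab, so here it functions as bIII, borrowed from the parallel minor. G–Bb–Db doesn't fit — on degree 2 F major would have Gm (ii). Gdim is the degree-2 chord of F minor, so it is the borrowed ii°.

bIII, ii°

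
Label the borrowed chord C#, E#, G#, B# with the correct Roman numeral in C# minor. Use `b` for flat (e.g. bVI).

The root C# is the diatonic 1st degree of C# minor; the borrowing shows in the chord quality. Diatonically C# minor has C#m (i) on that degree; C#–E#–G#–B# is instead the major-seventh chord native to C# major, so it takes the label Imaj7.

Imaj7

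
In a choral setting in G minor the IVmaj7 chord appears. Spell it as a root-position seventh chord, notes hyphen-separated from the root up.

C-E-G-B

IVmaj7 is built on scale degree 4, which is C in both G minor and its parallel. Building the major-seventh chord from the parallel major on C: C–E–G–B.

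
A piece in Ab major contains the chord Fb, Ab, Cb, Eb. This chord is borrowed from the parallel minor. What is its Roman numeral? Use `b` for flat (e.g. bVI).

In Ab major scale degree 6 is F; Fb is its lowered form, from Ab minor. Diatonically Ab major has Fm (vi) on that degree; Fb–Ab–Cb–Eb is instead the major-seventh chord native to Ab minor, so it takes the label bVImaj7.

bVImaj7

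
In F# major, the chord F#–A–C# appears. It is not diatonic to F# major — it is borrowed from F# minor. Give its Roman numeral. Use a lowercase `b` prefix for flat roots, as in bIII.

F# is scale degree 1 in F# major. F#–A–C# is a minor chord — the form found in F# minor, not the diatonic I (F#). Borrowed into F# major it is written i.

i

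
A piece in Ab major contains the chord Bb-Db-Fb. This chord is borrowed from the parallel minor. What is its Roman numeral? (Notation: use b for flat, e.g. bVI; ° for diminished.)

ii°

The root Bb is the diatonic 2nd degree of Ab major; the borrowing shows in the chord quality. Diatonically Ab major has Bbm (ii) on that degree; Bb–Db–Fb is instead the diminished chord native to Ab minor, so it takes the label ii°.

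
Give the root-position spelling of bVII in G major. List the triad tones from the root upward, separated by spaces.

F A C

bVII is built on the lowered scale degree 7. In G major degree 7 is F#; lowered it becomes F. Stacking thirds in G minor on F gives F–A–C.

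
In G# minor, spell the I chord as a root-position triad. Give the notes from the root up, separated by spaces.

The root, G#, is scale degree 1 — the same note in G# minor and G# major; only the chord quality changes. Building the major chord from the parallel major on G#: G#–B#–D#.

G# B# D#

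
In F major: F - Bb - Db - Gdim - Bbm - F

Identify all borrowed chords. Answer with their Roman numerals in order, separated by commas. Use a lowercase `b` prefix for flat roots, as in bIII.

F major has the diatonic set F, Gm, Am, Bb, C, Dm, Edim. F and Bb are both diatonic. Db (Db–F–Ab) is not: scale degree 6 in F major carries Dm (vi). In F minor the chord on that degree is Db, so here it functions as bVI, borrowed from the parallel minor. But Gdim (G–Bb–Db) is foreign: the diatonic ii on degree 2 is Gm, whereas Gdim comes from F minor. It is labeled ii°. But Bbm (Bb–Db–F) is foreign: the diatonic IV on degree 4 is Bb, whereas Bbm comes from F minor. It is labeled iv.

bVI, ii°, iv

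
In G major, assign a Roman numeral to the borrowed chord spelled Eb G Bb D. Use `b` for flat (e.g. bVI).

Eb is the lowered form of scale degree 6 in G major (the diatonic degree 6 is E). The diatonic chord on degree 6 would be Em (vi), but Eb–G–Bb–D is the major-seventh chord from G minor. As a borrowed chord it is labeled bVImaj7.

bVImaj7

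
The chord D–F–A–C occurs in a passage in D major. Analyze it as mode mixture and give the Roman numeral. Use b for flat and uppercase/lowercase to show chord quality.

The root D is the diatonic 1st degree of D major; the borrowing shows in the chord quality. The diatonic chord on degree 1 would be D (I), but D–F–A–C is the minor-seventh chord from D minor. As a borrowed chord it is labeled i7.

i7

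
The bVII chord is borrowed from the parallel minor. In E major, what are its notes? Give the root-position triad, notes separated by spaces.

The root of bVII is the lowered 7th degree: D# becomes D. Stacking thirds in E minor on D gives D–F#–A.

D F# A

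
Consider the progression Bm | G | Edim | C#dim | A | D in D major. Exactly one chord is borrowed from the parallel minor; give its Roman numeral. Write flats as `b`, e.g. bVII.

D major has the diatonic set D, Em, F#m, G, A, Bm, C#dim. Of the given chords, Bm, G, C#dim, A and D are diatonic. Edim (E–G–Bb) is not: scale degree 2 in D major carries Em (ii). In D minor the chord on that degree is Edim, so here it functions as ii°, borrowed from the parallel minor.

ii°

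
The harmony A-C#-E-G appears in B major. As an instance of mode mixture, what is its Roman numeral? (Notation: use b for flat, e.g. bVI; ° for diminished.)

In B major scale degree 7 is A#; A is its lowered form, from B minor. The diatonic chord on degree 7 would be A#dim (vii°), but A–C#–E–G is the dominant-seventh chord from B minor. As a borrowed chord it is labeled bVII7.

bVII7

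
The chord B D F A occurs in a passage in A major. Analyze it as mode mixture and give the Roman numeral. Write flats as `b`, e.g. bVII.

iiø7

B is scale degree 2 in A major. Diatonically A major has Bm (ii) on that degree; B–D–F–A is instead the half-diminished-seventh chord native to A minor, so it takes the label iiø7.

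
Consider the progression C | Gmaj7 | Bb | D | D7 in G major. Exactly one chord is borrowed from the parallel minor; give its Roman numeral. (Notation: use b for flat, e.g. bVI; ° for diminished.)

bIII

G major has the diatonic set G, Am, Bm, C, D, Em, F#dim. Of the given chords, C, Gmaj7, D and D7 are diatonic. Bb (Bb–D–F) is not: scale degree 3 in G major carries Bm (iii). In G minor the chord on that degree is Bb, so here it functions as bIII, borrowed from the parallel minor.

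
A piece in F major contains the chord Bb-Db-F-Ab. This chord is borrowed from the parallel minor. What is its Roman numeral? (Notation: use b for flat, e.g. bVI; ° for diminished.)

iv7

The root Bb is the diatonic 4th degree of F major; the borrowing shows in the chord quality. Bb–Db–F–Ab is a minor-seventh chord — the form found in F minor, not the diatonic IV (Bb). Borrowed into F major it is written iv7.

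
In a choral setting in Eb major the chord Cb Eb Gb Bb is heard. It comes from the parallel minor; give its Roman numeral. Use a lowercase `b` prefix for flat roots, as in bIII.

bVImaj7

Cb is the lowered form of scale degree 6 in Eb major (the diatonic degree 6 is C). The diatonic chord on degree 6 would be Cm (vi), but Cb–Eb–Gb–Bb is the major-seventh chord from Eb minor. As a borrowed chord it is labeled bVImaj7.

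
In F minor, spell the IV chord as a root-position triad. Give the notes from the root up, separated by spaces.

IV is built on scale degree 4, which is Bb in both F minor and its parallel. Stacking thirds in F major on Bb gives Bb–D–F.

Bb D F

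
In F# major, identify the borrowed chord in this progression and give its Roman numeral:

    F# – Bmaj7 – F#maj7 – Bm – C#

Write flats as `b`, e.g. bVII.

iv

F# major has the diatonic set F#, G#m, A#m, B, C#, D#m, E#dim. F#, Bmaj7, F#maj7 and C# are all diatonic. But Bm (B–D–F#) is foreign: the diatonic IV on degree 4 is B, whereas Bm comes from F# minor. It is labeled iv.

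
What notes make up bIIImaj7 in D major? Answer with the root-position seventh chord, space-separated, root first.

F A C E

bIIImaj7 is built on the lowered scale degree 3. In D major degree 3 is F#; lowered it becomes F. Building the major-seventh chord from the parallel minor on F: F–A–C–E.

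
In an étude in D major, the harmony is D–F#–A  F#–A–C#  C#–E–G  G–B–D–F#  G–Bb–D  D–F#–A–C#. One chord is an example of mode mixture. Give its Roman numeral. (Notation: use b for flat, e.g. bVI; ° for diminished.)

iv

D major has the diatonic set D, Em, F#m, G, A, Bm, C#dim. D–F#–A = D, F#–A–C# = F#m, C#–E–G = C#dim, G–B–D–F# = Gmaj7 and D–F#–A–C# = Dmaj7 are all diatonic. But G–Bb–D is foreign: the diatonic IV on degree 4 is G, whereas Gm comes from D minor. It is labeled iv.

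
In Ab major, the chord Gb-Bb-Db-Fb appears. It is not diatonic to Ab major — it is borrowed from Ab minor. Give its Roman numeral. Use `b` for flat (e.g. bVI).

bVII7

The root Gb is the lowered 7th scale degree — diatonically Ab major has G there. Diatonically Ab major has Gdim (vii°) on that degree; Gb–Bb–Db–Fb is instead the dominant-seventh chord native to Ab minor, so it takes the label bVII7.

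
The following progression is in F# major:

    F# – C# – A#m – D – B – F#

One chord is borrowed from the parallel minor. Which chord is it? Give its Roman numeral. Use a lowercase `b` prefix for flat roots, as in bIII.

bVI

F# major has the diatonic set F#, G#m, A#m, B, C#, D#m, E#dim. Of the given chords, F#, C#, A#m and B are diatonic. D (D–F#–A) is not: scale degree 6 in F# major carries D#m (vi). In F# minor the chord on that degree is D, so here it functions as bVI, borrowed from the parallel minor.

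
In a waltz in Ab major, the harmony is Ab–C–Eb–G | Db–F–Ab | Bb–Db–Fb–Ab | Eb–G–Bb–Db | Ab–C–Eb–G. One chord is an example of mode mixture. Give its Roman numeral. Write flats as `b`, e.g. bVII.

Ab major has the diatonic set Ab, Bbm, Cm, Db, Eb, Fm, Gdim. Of the given chords, Ab–C–Eb–G = Abmaj7, Db–F–Ab = Db and Eb–G–Bb–Db = Eb7 are diatonic. Bb–Db–Fb–Ab doesn't fit — on degree 2 Ab major would have Bbm (ii). Bbm7b5 is the degree-2 chord of Ab minor, so it is the borrowed iiø7.

iiø7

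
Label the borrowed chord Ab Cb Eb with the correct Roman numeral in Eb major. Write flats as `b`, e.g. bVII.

iv

The root Ab is the diatonic 4th degree of Eb major; the borrowing shows in the chord quality. Diatonically Eb major has Ab (IV) on that degree; Ab–Cb–Eb is instead the minor chord native to Eb minor, so it takes the label iv.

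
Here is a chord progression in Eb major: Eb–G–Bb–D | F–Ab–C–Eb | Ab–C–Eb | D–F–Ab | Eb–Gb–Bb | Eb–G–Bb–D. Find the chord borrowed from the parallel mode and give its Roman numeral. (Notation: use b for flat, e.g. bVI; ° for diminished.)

In Eb major the diatonic chords are Eb, Fm, Gm, Ab, Bb, Cm, Ddim. Eb–G–Bb–D = Ebmaj7, F–Ab–C–Eb = Fm7, Ab–C–Eb = Ab and D–F–Ab = Ddim all belong to that set. Eb–Gb–Bb is not: scale degree 1 in Eb major carries Eb (I). In Eb minor the chord on that degree is Ebm, so here it functions as i, borrowed from the parallel minor.

i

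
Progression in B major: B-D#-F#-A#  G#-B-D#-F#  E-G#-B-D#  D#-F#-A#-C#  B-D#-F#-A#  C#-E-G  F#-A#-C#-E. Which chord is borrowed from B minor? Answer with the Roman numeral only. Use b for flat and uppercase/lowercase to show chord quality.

B major has the diatonic set B, C#m, D#m, E, F#, G#m, A#dim. B–D#–F#–A# = Bmaj7, G#–B–D#–F# = G#m7, E–G#–B–D# = Emaj7, D#–F#–A#–C# = D#m7 and F#–A#–C#–E = F#7 are all diatonic. C#–E–G is not: scale degree 2 in B major carries C#m (ii). In B minor the chord on that degree is C#dim, so here it functions as ii°, borrowed from the parallel minor.

ii°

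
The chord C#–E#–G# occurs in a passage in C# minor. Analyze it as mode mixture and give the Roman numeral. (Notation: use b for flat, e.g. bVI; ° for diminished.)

C# is scale degree 1 in C# minor. C#–E#–G# is a major chord — the form found in C# major, not the diatonic i (C#m). Borrowed into C# minor it is written I.

I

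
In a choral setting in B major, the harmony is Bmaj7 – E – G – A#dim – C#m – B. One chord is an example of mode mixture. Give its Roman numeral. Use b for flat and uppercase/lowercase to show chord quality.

bVI

B major has the diatonic set B, C#m, D#m, E, F#, G#m, A#dim. Bmaj7, E, A#dim, C#m and B are all diatonic. But G (G–B–D) is foreign: the diatonic vi on degree 6 is G#m, whereas G comes from B minor. It is labeled bVI.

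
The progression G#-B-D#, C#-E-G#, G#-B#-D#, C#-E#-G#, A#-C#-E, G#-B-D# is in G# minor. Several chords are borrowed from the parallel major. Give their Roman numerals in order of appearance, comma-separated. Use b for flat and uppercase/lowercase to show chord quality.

I, IV

The diatonic triads in G# minor (with V from harmonic minor) are G#m, A#dim, B, C#m, D#, E, F#. G#–B–D# = G#m, C#–E–G# = C#m and A#–C#–E = A#dim are all diatonic. But G#–B#–D# is foreign: the diatonic i on degree 1 is G#m, whereas G# comes from G# major. It is labeled I. C#–E#–G# is not: scale degree 4 in G# minor carries C#m (iv). In G# major the chord on that degree is C#, so here it functions as IV, borrowed from the parallel major.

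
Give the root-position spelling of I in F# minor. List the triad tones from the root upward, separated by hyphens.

The root, F#, is scale degree 1 — the same note in F# minor and F# major; only the chord quality changes. Building the major chord from the parallel major on F#: F#–A#–C#.

F#-A#-C#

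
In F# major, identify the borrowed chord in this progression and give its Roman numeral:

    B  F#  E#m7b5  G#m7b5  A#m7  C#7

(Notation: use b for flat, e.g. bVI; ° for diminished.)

F# major has the diatonic set F#, G#m, A#m, B, C#, D#m, E#dim. Of the given chords, B, F#, E#m7b5, A#m7 and C#7 are diatonic. G#m7b5 (G#–B–D–F#) is not: scale degree 2 in F# major carries G#m (ii). In F# minor the chord on that degree is G#m7b5, so here it functions as iiø7, borrowed from the parallel minor.

iiø7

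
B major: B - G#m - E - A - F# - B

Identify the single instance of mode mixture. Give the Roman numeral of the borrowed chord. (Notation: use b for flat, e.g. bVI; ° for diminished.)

The diatonic triads in B major are B, C#m, D#m, E, F#, G#m, A#dim. B, G#m, E and F# are all diatonic. A (A–C#–E) doesn't fit — on degree 7 B major would have A#dim (vii°). A is the degree-7 chord of B minor, so it is the borrowed bVII.

bVII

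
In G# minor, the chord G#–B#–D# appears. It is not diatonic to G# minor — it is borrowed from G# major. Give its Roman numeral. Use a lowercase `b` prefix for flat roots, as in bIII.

I

The root G# is the diatonic 1st degree of G# minor; the borrowing shows in the chord quality. The diatonic chord on degree 1 would be G#m (i), but G#–B#–D# is the major chord from G# major. As a borrowed chord it is labeled I.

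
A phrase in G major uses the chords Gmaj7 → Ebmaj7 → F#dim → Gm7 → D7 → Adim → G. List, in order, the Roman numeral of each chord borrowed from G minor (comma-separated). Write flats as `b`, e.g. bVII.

bVImaj7, i7, ii°

In G major the diatonic chords are G, Am, Bm, C, D, Em, F#dim. Gmaj7, F#dim, D7 and G are all diatonic. But Ebmaj7 (Eb–G–Bb–D) is foreign: the diatonic vi on degree 6 is Em, whereas Ebmaj7 comes from G minor. It is labeled bVImaj7. Gm7 (G–Bb–D–F) is not: scale degree 1 in G major carries G (I). In G minor the chord on that degree is Gm7, so here it functions as i7, borrowed from the parallel minor. Adim (A–C–Eb) doesn't fit — on degree 2 G major would have Am (ii). Adim is the degree-2 chord of G minor, so it is the borrowed ii°.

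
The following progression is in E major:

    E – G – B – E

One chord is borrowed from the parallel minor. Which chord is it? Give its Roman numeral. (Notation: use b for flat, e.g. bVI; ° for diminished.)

E major has the diatonic set E, F#m, G#m, A, B, C#m, D#dim. E and B both belong to that set. G (G–B–D) is not: scale degree 3 in E major carries G#m (iii). In E minor the chord on that degree is G, so here it functions as bIII, borrowed from the parallel minor.

bIII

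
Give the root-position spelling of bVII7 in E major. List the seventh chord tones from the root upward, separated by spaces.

D F# A C

Scale degree 7 in E major is D#. bVII7 uses the lowered form, D, taken from E minor. Building the dominant-seventh chord from the parallel minor on D: D–F#–A–C.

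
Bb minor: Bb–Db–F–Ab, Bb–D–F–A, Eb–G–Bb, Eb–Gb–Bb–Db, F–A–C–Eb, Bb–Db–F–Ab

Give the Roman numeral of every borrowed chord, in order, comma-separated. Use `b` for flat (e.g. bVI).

Imaj7, IV

Bb minor has the diatonic set Bbm, Cdim, Db, Ebm, F, Gb, Ab (with V from harmonic minor). Of the given chords, Bb–Db–F–Ab = Bbm7, Eb–Gb–Bb–Db = Ebm7 and F–A–C–Eb = F7 are diatonic. But Bb–D–F–A is foreign: the diatonic i on degree 1 is Bbm, whereas Bbmaj7 comes from Bb major. It is labeled Imaj7. But Eb–G–Bb is foreign: the diatonic iv on degree 4 is Ebm, whereas Eb comes from Bb major. It is labeled IV.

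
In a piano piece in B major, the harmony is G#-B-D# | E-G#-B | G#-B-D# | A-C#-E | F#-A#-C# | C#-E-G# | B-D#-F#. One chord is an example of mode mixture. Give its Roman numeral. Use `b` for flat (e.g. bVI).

bVII

In B major the diatonic chords are B, C#m, D#m, E, F#, G#m, A#dim. Of the given chords, G#–B–D# = G#m, E–G#–B = E, F#–A#–C# = F#, C#–E–G# = C#m and B–D#–F# = B are diatonic. A–C#–E doesn't fit — on degree 7 B major would have A#dim (vii°). A is the degree-7 chord of B minor, so it is the borrowed bVII.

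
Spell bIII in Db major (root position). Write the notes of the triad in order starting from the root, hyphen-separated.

Fb-Ab-Cb

bIII is built on the lowered scale degree 3. In Db major degree 3 is F; lowered it becomes Fb. In Db minor the chord on Fb is Fb–Ab–Cb.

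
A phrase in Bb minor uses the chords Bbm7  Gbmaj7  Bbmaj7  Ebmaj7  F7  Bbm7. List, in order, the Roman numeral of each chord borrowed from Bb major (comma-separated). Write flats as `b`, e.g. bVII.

The diatonic triads in Bb minor (with V from harmonic minor) are Bbm, Cdim, Db, Ebm, F, Gb, Ab. Of the given chords, Bbm7, Gbmaj7 and F7 are diatonic. Bbmaj7 (Bb–D–F–A) is not: scale degree 1 in Bb minor carries Bbm (i). In Bb major the chord on that degree is Bbmaj7, so here it functions as Imaj7, borrowed from the parallel major. Ebmaj7 (Eb–G–Bb–D) is not: scale degree 4 in Bb minor carries Ebm (iv). In Bb major the chord on that degree is Ebmaj7, so here it functions as IVmaj7, borrowed from the parallel major.

Imaj7, IVmaj7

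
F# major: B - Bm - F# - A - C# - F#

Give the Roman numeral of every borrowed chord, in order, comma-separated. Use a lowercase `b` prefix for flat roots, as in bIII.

F# major has the diatonic set F#, G#m, A#m, B, C#, D#m, E#dim. B, F# and C# all belong to that set. Bm (B–D–F#) is not: scale degree 4 in F# major carries B (IV). In F# minor the chord on that degree is Bm, so here it functions as iv, borrowed from the parallel minor. A (A–C#–E) doesn't fit — on degree 3 F# major would have A#m (iii). A is the degree-3 chord of F# minor, so it is the borrowed bIII.

iv, bIII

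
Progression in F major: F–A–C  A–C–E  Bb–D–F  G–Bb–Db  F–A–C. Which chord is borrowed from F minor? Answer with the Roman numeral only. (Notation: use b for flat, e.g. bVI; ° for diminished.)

ii°

In F major the diatonic chords are F, Gm, Am, Bb, C, Dm, Edim. Of the given chords, F–A–C = F, A–C–E = Am and Bb–D–F = Bb are diatonic. G–Bb–Db is not: scale degree 2 in F major carries Gm (ii). In F minor the chord on that degree is Gdim, so here it functions as ii°, borrowed from the parallel minor.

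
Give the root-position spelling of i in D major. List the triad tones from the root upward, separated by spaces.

D F A

i is built on scale degree 1, which is D in both D major and its parallel. In D minor the chord on D is D–F–A.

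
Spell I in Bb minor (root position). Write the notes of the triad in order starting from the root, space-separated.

Bb D F

The root, Bb, is scale degree 1 — the same note in Bb minor and Bb major; only the chord quality changes. In Bb major the chord on Bb is Bb–D–F.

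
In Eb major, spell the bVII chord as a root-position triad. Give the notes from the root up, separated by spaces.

Scale degree 7 in Eb major is D. bVII uses the lowered form, Db, taken from Eb minor. Stacking thirds in Eb minor on Db gives Db–F–Ab.

Db F Ab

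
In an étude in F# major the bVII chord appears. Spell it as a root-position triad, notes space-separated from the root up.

E G# B

The root of bVII is the lowered 7th degree: E# becomes E. Stacking thirds in F# minor on E gives E–G#–B.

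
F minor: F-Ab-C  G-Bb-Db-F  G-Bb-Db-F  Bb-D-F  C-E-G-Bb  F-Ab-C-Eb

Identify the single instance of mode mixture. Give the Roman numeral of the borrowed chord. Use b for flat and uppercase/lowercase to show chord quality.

F minor has the diatonic set Fm, Gdim, Ab, Bbm, C, Db, Eb (with V from harmonic minor). Of the given chords, F–Ab–C = Fm, G–Bb–Db–F = Gm7b5, C–E–G–Bb = C7 and F–Ab–C–Eb = Fm7 are diatonic. Bb–D–F doesn't fit — on degree 4 F minor would have Bbm (iv). Bb is the degree-4 chord of F major, so it is the borrowed IV.

IV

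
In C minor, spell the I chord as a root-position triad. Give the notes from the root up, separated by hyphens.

C-E-G

The root, C, is scale degree 1 — the same note in C minor and C major; only the chord quality changes. In C major the chord on C is C–E–G.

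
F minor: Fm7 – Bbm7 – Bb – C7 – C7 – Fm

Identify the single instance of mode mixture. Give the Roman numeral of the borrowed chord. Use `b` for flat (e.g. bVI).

IV

The diatonic triads in F minor (with V from harmonic minor) are Fm, Gdim, Ab, Bbm, C, Db, Eb. Of the given chords, Fm7, Bbm7, C7 and Fm are diatonic. Bb (Bb–D–F) doesn't fit — on degree 4 F minor would have Bbm (iv). Bb is the degree-4 chord of F major, so it is the borrowed IV.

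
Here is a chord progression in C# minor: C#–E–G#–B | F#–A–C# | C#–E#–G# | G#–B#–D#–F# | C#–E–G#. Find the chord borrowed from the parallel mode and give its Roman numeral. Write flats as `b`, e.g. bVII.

I

The diatonic triads in C# minor (with V from harmonic minor) are C#m, D#dim, E, F#m, G#, A, B. C#–E–G#–B = C#m7, F#–A–C# = F#m, G#–B#–D#–F# = G#7 and C#–E–G# = C#m all belong to that set. But C#–E#–G# is foreign: the diatonic i on degree 1 is C#m, whereas C# comes from C# major. It is labeled I.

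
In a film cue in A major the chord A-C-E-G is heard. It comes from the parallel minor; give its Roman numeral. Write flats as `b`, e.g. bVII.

A is scale degree 1 in A major. The diatonic chord on degree 1 would be A (I), but A–C–E–G is the minor-seventh chord from A minor. As a borrowed chord it is labeled i7.

i7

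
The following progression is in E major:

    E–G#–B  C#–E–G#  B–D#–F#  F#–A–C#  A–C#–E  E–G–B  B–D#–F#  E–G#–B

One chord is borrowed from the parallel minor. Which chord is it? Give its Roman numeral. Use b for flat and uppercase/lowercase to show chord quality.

i

In E major the diatonic chords are E, F#m, G#m, A, B, C#m, D#dim. E–G#–B = E, C#–E–G# = C#m, B–D#–F# = B, F#–A–C# = F#m and A–C#–E = A are all diatonic. But E–G–B is foreign: the diatonic I on degree 1 is E, whereas Em comes from E minor. It is labeled i.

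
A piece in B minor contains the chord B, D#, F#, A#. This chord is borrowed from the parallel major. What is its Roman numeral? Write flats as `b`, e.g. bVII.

The root B is the diatonic 1st degree of B minor; the borrowing shows in the chord quality. Diatonically B minor has Bm (i) on that degree; B–D#–F#–A# is instead the major-seventh chord native to B major, so it takes the label Imaj7.

Imaj7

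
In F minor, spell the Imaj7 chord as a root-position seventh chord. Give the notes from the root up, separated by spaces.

The root, F, is scale degree 1 — the same note in F minor and F major; only the chord quality changes. Building the major-seventh chord from the parallel major on F: F–A–C–E.

F A C E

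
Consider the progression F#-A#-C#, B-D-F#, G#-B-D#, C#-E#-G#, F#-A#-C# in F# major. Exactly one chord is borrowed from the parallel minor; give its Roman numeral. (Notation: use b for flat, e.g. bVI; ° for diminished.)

iv

In F# major the diatonic chords are F#, G#m, A#m, B, C#, D#m, E#dim. F#–A#–C# = F#, G#–B–D# = G#m and C#–E#–G# = C# all belong to that set. B–D–F# doesn't fit — on degree 4 F# major would have B (IV). Bm is the degree-4 chord of F# minor, so it is the borrowed iv.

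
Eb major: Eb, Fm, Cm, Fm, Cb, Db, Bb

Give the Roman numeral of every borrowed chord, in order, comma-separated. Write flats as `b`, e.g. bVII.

The diatonic triads in Eb major are Eb, Fm, Gm, Ab, Bb, Cm, Ddim. Eb, Fm, Cm and Bb are all diatonic. Cb (Cb–Eb–Gb) is not: scale degree 6 in Eb major carries Cm (vi). In Eb minor the chord on that degree is Cb, so here it functions as bVI, borrowed from the parallel minor. But Db (Db–F–Ab) is foreign: the diatonic vii° on degree 7 is Ddim, whereas Db comes from Eb minor. It is labeled bVII.

bVI, bVII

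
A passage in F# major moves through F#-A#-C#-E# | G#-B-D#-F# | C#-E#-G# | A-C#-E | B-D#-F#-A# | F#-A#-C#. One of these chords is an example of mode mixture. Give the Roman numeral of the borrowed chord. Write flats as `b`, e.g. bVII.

bIII

The diatonic triads in F# major are F#, G#m, A#m, B, C#, D#m, E#dim. F#–A#–C#–E# = F#maj7, G#–B–D#–F# = G#m7, C#–E#–G# = C#, B–D#–F#–A# = Bmaj7 and F#–A#–C# = F# all belong to that set. But A–C#–E is foreign: the diatonic iii on degree 3 is A#m, whereas A comes from F# minor. It is labeled bIII.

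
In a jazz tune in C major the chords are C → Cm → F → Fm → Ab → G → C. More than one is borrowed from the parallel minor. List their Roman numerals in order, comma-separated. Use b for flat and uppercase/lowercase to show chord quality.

The diatonic triads in C major are C, Dm, Em, F, G, Am, Bdim. Of the given chords, C, F and G are diatonic. Cm (C–Eb–G) is not: scale degree 1 in C major carries C (I). In C minor the chord on that degree is Cm, so here it functions as i, borrowed from the parallel minor. Fm (F–Ab–C) doesn't fit — on degree 4 C major would have F (IV). Fm is the degree-4 chord of C minor, so it is the borrowed iv. But Ab (Ab–C–Eb) is foreign: the diatonic vi on degree 6 is Am, whereas Ab comes from C minor. It is labeled bVI.

i, iv, bVI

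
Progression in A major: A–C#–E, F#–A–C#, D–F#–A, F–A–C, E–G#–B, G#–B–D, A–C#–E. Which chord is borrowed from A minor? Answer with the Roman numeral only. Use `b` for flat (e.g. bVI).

A major has the diatonic set A, Bm, C#m, D, E, F#m, G#dim. Of the given chords, A–C#–E = A, F#–A–C# = F#m, D–F#–A = D, E–G#–B = E and G#–B–D = G#dim are diatonic. But F–A–C is foreign: the diatonic vi on degree 6 is F#m, whereas F comes from A minor. It is labeled bVI.

bVI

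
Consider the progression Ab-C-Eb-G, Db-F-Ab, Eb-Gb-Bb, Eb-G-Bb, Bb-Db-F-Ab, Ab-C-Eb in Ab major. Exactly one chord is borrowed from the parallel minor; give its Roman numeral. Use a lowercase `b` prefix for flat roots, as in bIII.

Ab major has the diatonic set Ab, Bbm, Cm, Db, Eb, Fm, Gdim. Ab–C–Eb–G = Abmaj7, Db–F–Ab = Db, Eb–G–Bb = Eb, Bb–Db–F–Ab = Bbm7 and Ab–C–Eb = Ab are all diatonic. Eb–Gb–Bb doesn't fit — on degree 5 Ab major would have Eb (V). Ebm is the degree-5 chord of Ab minor, so it is the borrowed v.

v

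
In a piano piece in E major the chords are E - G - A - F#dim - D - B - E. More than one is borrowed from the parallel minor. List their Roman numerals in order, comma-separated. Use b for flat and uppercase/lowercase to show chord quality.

E major has the diatonic set E, F#m, G#m, A, B, C#m, D#dim. Of the given chords, E, A and B are diatonic. But G (G–B–D) is foreign: the diatonic iii on degree 3 is G#m, whereas G comes from E minor. It is labeled bIII. But F#dim (F#–A–C) is foreign: the diatonic ii on degree 2 is F#m, whereas F#dim comes from E minor. It is labeled ii°. D (D–F#–A) doesn't fit — on degree 7 E major would have D#dim (vii°). D is the degree-7 chord of E minor, so it is the borrowed bVII.

bIII, ii°, bVII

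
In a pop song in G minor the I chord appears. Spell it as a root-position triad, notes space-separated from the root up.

G B D

The root, G, is scale degree 1 — the same note in G minor and G major; only the chord quality changes. Building the major chord from the parallel major on G: G–B–D.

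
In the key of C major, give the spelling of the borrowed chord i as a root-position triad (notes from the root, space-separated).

The root, C, is scale degree 1 — the same note in C major and C minor; only the chord quality changes. Stacking thirds in C minor on C gives C–Eb–G.

C Eb G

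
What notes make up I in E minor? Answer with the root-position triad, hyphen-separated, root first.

I is built on scale degree 1, which is E in both E minor and its parallel. Building the major chord from the parallel major on E: E–G#–B.

E-G#-B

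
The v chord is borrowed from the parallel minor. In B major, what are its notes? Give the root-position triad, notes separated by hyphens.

F#-A-C#

v is built on scale degree 5, which is F# in both B major and its parallel. Stacking thirds in B minor on F# gives F#–A–C#.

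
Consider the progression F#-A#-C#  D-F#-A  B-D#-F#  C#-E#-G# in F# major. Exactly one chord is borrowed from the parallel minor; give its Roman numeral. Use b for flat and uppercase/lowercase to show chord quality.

F# major has the diatonic set F#, G#m, A#m, B, C#, D#m, E#dim. Of the given chords, F#–A#–C# = F#, B–D#–F# = B and C#–E#–G# = C# are diatonic. D–F#–A doesn't fit — on degree 6 F# major would have D#m (vi). D is the degree-6 chord of F# minor, so it is the borrowed bVI.

bVI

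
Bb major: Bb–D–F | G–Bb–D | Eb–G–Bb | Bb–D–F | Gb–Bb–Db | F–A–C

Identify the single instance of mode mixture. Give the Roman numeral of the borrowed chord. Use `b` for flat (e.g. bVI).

bVI

In Bb major the diatonic chords are Bb, Cm, Dm, Eb, F, Gm, Adim. Bb–D–F = Bb, G–Bb–D = Gm, Eb–G–Bb = Eb and F–A–C = F all belong to that set. Gb–Bb–Db is not: scale degree 6 in Bb major carries Gm (vi). In Bb minor the chord on that degree is Gb, so here it functions as bVI, borrowed from the parallel minor.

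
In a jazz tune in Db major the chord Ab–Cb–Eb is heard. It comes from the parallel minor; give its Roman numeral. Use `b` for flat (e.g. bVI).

v

The root Ab is the diatonic 5th degree of Db major; the borrowing shows in the chord quality. Diatonically Db major has Ab (V) on that degree; Ab–Cb–Eb is instead the minor chord native to Db minor, so it takes the label v.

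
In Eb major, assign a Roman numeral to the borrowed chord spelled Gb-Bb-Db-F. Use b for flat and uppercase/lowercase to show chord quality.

Gb is the lowered form of scale degree 3 in Eb major (the diatonic degree 3 is G). Gb–Bb–Db–F is a major-seventh chord — the form found in Eb minor, not the diatonic iii (Gm). Borrowed into Eb major it is written bIIImaj7.

bIIImaj7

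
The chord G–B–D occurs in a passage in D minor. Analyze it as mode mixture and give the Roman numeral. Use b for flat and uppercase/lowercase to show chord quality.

G is scale degree 4 in D minor. G–B–D is a major chord — the form found in D major, not the diatonic iv (Gm). Borrowed into D minor it is written IV.

IV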